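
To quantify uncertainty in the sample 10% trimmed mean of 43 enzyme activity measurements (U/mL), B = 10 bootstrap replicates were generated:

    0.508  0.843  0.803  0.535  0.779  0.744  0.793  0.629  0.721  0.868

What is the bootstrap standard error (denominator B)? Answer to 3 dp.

Bootstrap SE is the standard deviation of the 10 replicate 10% trimmed means.
Mean of replicates: (0.508 + 0.843 + 0.803 + 0.535 + 0.779 + 0.744 + 0.793 + 0.629 + 0.721 + 0.868) / 10 = 7.2230 / 10 = 0.7223
Sum of squared deviations: (−0.2143)² + (+0.1207)² + (+0.0807)² + (−0.1873)² + (+0.0567)² + (+0.0217)² + (+0.0707)² + (−0.0933)² + (−0.0013)² + (+0.1457)² = 0.1407
Variance = 0.1407 / 10 = 0.0141
SE* = √0.0141

SE* = 0.119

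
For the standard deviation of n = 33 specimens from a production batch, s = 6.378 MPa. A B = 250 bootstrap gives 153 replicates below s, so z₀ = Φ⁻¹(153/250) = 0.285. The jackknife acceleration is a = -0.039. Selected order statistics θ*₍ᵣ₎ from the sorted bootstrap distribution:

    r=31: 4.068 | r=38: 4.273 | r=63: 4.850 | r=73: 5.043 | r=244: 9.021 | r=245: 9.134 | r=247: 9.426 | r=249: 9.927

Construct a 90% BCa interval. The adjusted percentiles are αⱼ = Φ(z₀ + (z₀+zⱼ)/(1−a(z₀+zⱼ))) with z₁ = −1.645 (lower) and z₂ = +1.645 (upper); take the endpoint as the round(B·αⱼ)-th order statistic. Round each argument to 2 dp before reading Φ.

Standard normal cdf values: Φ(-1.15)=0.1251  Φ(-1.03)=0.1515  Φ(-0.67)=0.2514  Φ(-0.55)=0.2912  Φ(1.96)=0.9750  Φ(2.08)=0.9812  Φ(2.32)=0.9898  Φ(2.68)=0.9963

Lower: z₀ + z₁ = 0.285 + (-1.645) = -1.360; 1 − a(z₀+z₁) = 1 − (-0.039)(-1.360) = 0.9470; argument = 0.285 + (-1.360)/0.9470 = -1.1512 → -1.15.
α₁ = Φ(-1.15) = 0.1251; rank = round(250 × 0.1251) = 31; θ*₍31₎ = 4.068.
Upper: z₀ + z₂ = 1.930; 1 − a(z₀+z₂) = 1.0753; argument = 2.0799 → 2.08; α₂ = 0.9812; rank = 245; θ*₍245₎ = 9.134.

(4.068, 9.134)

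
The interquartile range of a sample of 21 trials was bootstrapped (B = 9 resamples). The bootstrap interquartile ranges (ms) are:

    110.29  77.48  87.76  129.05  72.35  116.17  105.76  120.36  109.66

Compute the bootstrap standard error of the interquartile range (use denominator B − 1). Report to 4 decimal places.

Bootstrap SE is the standard deviation of the 9 replicate interquartile ranges.
Mean of replicates: (110.29 + 77.48 + 87.76 + 129.05 + 72.35 + 116.17 + 105.76 + 120.36 + 109.66) / 9 = 928.88000 / 9 = 103.20889
Sum of squared deviations: (+7.08111)² + (−25.72889)² + (−15.44889)² + (+25.84111)² + (−30.85889)² + (+12.96111)² + (+2.55111)² + (+17.15111)² + (+6.45111)² = 3081.09609
Variance = 3081.09609 / 8 = 385.13701
SE* = √385.13701

SE* = 19.6249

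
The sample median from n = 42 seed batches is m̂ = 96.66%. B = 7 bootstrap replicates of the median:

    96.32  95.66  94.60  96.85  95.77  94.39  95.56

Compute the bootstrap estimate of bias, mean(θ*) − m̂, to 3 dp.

bias = −1.067

mean(θ*) = (96.32 + 95.66 + 94.60 + 96.85 + 95.77 + 94.39 + 95.56) / 7 = 95.5929
bias = 95.5929 − 96.66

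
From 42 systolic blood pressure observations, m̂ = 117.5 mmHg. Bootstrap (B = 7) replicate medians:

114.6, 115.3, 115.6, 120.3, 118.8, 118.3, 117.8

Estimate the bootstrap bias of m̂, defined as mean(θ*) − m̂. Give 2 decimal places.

bias = −0.26

mean(θ*) = (114.6 + 115.3 + 115.6 + 120.3 + 118.8 + 118.3 + 117.8) / 7 = 117.243
bias = 117.243 − 117.5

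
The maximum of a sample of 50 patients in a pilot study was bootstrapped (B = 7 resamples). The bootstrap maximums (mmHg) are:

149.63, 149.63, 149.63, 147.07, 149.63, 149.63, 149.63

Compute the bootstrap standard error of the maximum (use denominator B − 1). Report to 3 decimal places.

Bootstrap SE is the standard deviation of the 7 replicate maximums.
Mean of replicates: (149.63 + 149.63 + 149.63 + 147.07 + 149.63 + 149.63 + 149.63) / 7 = 1044.8500 / 7 = 149.2643
Sum of squared deviations: (+0.3657)² + (+0.3657)² + (+0.3657)² + (−2.1943)² + (+0.3657)² + (+0.3657)² + (+0.3657)² = 5.6174
Variance = 5.6174 / 6 = 0.9362
SE* = √0.9362

SE* = 0.968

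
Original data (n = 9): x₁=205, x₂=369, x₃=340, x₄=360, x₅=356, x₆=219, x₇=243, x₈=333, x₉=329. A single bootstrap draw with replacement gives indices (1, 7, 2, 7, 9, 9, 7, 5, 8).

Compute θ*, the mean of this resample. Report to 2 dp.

Resample values: 205, 243, 369, 243, 329, 329, 243, 356, 333.
Mean = (205 + 243 + 369 + 243 + 329 + 329 + 243 + 356 + 333) / 9 = 2650.0 / 9 = 294.44

θ* = 294.44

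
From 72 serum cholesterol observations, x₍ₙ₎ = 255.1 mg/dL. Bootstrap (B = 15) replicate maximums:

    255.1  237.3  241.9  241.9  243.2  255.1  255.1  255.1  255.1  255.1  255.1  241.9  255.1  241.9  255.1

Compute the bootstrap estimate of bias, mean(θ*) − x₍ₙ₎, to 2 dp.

mean(θ*) = (255.1 + 237.3 + 241.9 + 241.9 + 243.2 + 255.1 + 255.1 + 255.1 + 255.1 + 255.1 + 255.1 + 241.9 + 255.1 + 241.9 + 255.1) / 15 = 249.600
bias = 249.600 − 255.1

bias = −5.50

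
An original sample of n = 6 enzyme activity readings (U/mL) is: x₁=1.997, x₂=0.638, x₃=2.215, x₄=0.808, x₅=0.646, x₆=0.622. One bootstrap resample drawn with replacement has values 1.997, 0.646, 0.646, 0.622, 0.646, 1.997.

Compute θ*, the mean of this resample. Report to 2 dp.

θ* = 1.09

Mean = (1.997 + 0.646 + 0.646 + 0.622 + 0.646 + 1.997) / 6 = 6.5540 / 6 = 1.09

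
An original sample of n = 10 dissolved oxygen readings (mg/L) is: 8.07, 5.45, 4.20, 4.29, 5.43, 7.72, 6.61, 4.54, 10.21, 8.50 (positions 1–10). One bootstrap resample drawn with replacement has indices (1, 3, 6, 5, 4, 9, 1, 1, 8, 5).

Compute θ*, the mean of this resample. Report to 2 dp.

Resample values: 8.07, 4.20, 7.72, 5.43, 4.29, 10.21, 8.07, 8.07, 4.54, 5.43.
Mean = (8.07 + 4.20 + 7.72 + 5.43 + 4.29 + 10.21 + 8.07 + 8.07 + 4.54 + 5.43) / 10 = 66.030 / 10 = 6.60

θ* = 6.60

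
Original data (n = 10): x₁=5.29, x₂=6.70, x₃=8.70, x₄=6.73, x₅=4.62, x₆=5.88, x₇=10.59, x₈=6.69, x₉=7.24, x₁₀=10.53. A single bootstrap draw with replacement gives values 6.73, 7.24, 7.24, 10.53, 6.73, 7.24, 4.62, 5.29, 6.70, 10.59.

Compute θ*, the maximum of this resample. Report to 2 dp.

Maximum = 10.59

θ* = 10.59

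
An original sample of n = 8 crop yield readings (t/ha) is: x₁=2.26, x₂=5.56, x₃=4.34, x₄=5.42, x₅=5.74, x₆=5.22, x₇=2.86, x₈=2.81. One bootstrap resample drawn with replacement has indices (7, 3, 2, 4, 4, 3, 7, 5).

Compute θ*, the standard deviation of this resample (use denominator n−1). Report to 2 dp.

θ* = 1.18

Resample values: 2.86, 4.34, 5.56, 5.42, 5.42, 4.34, 2.86, 5.74.
Mean = 4.5675; sum of squared deviations = 9.7479
s² = 9.7479 / 7 = 1.3926
s = √1.3926 = 1.18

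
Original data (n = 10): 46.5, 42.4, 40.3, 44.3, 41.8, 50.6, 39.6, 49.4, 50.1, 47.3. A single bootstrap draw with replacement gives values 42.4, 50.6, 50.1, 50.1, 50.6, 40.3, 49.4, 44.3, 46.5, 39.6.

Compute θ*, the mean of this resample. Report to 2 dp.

Mean = (42.4 + 50.6 + 50.1 + 50.1 + 50.6 + 40.3 + 49.4 + 44.3 + 46.5 + 39.6) / 10 = 463.90 / 10 = 46.39

θ* = 46.39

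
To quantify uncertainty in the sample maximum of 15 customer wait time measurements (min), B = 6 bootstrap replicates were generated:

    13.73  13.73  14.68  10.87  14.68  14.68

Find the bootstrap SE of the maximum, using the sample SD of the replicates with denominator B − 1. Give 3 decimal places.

SE* = 1.476

Bootstrap SE is the standard deviation of the 6 replicate maximums.
Mean of replicates: (13.73 + 13.73 + 14.68 + 10.87 + 14.68 + 14.68) / 6 = 82.3700 / 6 = 13.7283
Sum of squared deviations: (+0.0017)² + (+0.0017)² + (+0.9517)² + (−2.8583)² + (+0.9517)² + (+0.9517)² = 10.8871
Variance = 10.8871 / 5 = 2.1774
SE* = √2.1774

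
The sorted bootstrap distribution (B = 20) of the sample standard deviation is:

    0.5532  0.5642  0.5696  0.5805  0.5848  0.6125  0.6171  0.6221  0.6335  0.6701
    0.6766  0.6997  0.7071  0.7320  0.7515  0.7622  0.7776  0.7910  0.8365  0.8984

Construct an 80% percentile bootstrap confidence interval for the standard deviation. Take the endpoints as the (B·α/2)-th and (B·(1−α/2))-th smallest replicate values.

α = 0.20; lower rank = 20 × 0.100 = 2; upper rank = 20 × 0.900 = 18.
The 2nd smallest replicate is 0.5642; the 18th is 0.7910.

(0.5642, 0.7910)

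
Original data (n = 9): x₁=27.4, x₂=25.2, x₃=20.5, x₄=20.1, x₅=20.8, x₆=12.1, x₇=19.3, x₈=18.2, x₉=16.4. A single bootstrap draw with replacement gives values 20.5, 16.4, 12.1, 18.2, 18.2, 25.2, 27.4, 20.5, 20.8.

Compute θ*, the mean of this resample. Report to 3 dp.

θ* = 19.922

Mean = (20.5 + 16.4 + 12.1 + 18.2 + 18.2 + 25.2 + 27.4 + 20.5 + 20.8) / 9 = 179.30 / 9 = 19.922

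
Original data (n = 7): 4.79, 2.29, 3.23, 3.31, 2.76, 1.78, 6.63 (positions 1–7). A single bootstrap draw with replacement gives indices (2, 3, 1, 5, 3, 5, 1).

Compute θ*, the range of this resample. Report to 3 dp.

Resample values: 2.29, 3.23, 4.79, 2.76, 3.23, 2.76, 4.79.
Range = 4.79 − 2.29 = 2.500

θ* = 2.500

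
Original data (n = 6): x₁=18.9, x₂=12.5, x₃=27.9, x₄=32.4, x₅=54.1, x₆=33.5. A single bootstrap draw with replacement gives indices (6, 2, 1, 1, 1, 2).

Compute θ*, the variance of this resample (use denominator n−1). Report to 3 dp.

Resample values: 33.5, 12.5, 18.9, 18.9, 18.9, 12.5.
Mean = 19.2000; sum of squared deviations = 294.5400
s² = 294.5400 / 5 = 58.9080

θ* = 58.908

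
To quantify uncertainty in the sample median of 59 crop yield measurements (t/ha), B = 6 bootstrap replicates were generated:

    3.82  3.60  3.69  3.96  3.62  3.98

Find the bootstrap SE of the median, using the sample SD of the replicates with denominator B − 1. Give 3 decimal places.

Bootstrap SE is the standard deviation of the 6 replicate medians.
Mean of replicates: (3.82 + 3.60 + 3.69 + 3.96 + 3.62 + 3.98) / 6 = 22.6700 / 6 = 3.7783
Sum of squared deviations: (+0.0417)² + (−0.1783)² + (−0.0883)² + (+0.1817)² + (−0.1583)² + (+0.2017)² = 0.1401
Variance = 0.1401 / 5 = 0.0280
SE* = √0.0280

SE* = 0.167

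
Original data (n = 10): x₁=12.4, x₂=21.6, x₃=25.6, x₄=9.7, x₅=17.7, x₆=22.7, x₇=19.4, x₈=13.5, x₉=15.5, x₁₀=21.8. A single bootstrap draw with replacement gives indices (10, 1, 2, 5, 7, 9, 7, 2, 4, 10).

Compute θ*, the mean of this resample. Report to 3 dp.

Resample values: 21.8, 12.4, 21.6, 17.7, 19.4, 15.5, 19.4, 21.6, 9.7, 21.8.
Mean = (21.8 + 12.4 + 21.6 + 17.7 + 19.4 + 15.5 + 19.4 + 21.6 + 9.7 + 21.8) / 10 = 180.90 / 10 = 18.090

θ* = 18.090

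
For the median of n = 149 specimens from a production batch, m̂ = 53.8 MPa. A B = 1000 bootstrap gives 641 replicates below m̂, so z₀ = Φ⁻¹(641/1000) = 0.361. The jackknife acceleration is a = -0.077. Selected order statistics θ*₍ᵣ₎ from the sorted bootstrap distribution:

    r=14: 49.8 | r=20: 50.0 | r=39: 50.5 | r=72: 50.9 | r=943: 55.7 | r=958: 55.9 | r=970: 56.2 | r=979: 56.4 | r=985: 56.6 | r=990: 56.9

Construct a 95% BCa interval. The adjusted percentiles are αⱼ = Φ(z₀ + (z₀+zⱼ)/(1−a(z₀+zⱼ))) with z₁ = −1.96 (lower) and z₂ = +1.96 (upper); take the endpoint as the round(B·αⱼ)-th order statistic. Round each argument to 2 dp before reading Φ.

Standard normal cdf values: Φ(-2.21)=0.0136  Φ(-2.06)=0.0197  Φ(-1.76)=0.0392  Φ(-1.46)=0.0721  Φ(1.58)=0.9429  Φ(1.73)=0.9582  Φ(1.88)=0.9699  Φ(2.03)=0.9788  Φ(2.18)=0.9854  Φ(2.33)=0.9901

Lower: z₀ + z₁ = 0.361 + (-1.960) = -1.599; 1 − a(z₀+z₁) = 1 − (-0.077)(-1.599) = 0.8769; argument = 0.361 + (-1.599)/0.8769 = -1.4625 → -1.46.
α₁ = Φ(-1.46) = 0.0721; rank = round(1000 × 0.0721) = 72; θ*₍72₎ = 50.9.
Upper: z₀ + z₂ = 2.321; 1 − a(z₀+z₂) = 1.1787; argument = 2.3301 → 2.33; α₂ = 0.9901; rank = 990; θ*₍990₎ = 56.9.

(50.9, 56.9)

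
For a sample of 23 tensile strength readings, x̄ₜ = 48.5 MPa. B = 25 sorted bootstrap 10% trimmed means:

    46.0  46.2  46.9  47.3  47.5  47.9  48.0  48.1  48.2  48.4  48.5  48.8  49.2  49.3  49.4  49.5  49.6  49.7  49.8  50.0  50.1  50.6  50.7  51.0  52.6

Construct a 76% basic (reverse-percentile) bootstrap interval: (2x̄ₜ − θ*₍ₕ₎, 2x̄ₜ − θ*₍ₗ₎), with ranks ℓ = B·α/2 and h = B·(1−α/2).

Percentile endpoints at ranks 3 and 22: θ*₍3₎ = 46.9, θ*₍22₎ = 50.6.
Basic interval reflects these around x̄ₜ:
  lower = 2 × 48.5 − 50.6 = 46.4
  upper = 2 × 48.5 − 46.9 = 50.1

(46.4, 50.1)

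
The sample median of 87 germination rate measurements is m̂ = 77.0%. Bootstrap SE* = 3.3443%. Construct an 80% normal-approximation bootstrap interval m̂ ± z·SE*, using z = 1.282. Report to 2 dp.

(72.71, 81.29)

Margin = 1.282 × 3.3443 = 4.287
Interval: 77.0 ± 4.287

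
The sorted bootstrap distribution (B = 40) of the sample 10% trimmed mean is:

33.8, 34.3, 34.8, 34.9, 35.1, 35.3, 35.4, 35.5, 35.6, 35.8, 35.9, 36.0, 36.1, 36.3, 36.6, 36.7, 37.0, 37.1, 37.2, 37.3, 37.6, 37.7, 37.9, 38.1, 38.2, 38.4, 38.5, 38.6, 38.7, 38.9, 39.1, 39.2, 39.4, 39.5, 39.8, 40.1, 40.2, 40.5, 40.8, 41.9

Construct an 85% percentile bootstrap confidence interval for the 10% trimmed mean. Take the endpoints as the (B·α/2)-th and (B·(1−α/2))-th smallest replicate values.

α = 0.15; lower rank = 40 × 0.075 = 3; upper rank = 40 × 0.925 = 37.
The 3rd smallest replicate is 34.8; the 37th is 40.2.

(34.8, 40.2)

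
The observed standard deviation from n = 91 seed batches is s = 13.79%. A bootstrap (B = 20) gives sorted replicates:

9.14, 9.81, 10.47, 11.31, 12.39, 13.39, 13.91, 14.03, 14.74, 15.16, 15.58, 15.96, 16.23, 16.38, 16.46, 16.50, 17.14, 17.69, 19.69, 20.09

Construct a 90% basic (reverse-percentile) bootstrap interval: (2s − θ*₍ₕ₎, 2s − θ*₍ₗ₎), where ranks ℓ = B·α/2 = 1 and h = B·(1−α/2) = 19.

Percentile endpoints at ranks 1 and 19: θ*₍1₎ = 9.14, θ*₍19₎ = 19.69.
Basic interval reflects these around s:
  lower = 2 × 13.79 − 19.69 = 7.89
  upper = 2 × 13.79 − 9.14 = 18.44

(7.89, 18.44)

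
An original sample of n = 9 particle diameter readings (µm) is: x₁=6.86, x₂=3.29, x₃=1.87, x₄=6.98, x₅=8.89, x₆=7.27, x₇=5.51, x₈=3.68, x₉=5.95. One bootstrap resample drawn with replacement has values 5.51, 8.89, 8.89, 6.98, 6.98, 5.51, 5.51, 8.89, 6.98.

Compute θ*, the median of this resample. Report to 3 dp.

θ* = 6.980

Sorted: 5.51, 5.51, 5.51, 6.98, 6.98, 6.98, 8.89, 8.89, 8.89
Median = middle value = 6.980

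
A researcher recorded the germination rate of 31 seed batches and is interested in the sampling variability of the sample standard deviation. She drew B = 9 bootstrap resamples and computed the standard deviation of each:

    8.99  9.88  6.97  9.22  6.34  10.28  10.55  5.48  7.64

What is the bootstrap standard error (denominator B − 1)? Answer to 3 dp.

Bootstrap SE is the standard deviation of the 9 replicate standard deviations.
Mean of replicates: (8.99 + 9.88 + 6.97 + 9.22 + 6.34 + 10.28 + 10.55 + 5.48 + 7.64) / 9 = 75.3500 / 9 = 8.3722
Sum of squared deviations: (+0.6178)² + (+1.5078)² + (−1.4022)² + (+0.8478)² + (−2.0322)² + (+1.9078)² + (+2.1778)² + (−2.8922)² + (−0.7322)² = 26.7534
Variance = 26.7534 / 8 = 3.3442
SE* = √3.3442

SE* = 1.829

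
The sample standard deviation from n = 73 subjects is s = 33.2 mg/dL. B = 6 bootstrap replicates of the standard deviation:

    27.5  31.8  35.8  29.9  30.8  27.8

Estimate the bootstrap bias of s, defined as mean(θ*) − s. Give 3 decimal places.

mean(θ*) = (27.5 + 31.8 + 35.8 + 29.9 + 30.8 + 27.8) / 6 = 30.6000
bias = 30.6000 − 33.2

bias = −2.600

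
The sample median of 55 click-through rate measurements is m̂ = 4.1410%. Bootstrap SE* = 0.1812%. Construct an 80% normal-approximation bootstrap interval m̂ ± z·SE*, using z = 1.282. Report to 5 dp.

(3.90870, 4.37330)

Margin = 1.282 × 0.1812 = 0.232298
Interval: 4.1410 ± 0.232298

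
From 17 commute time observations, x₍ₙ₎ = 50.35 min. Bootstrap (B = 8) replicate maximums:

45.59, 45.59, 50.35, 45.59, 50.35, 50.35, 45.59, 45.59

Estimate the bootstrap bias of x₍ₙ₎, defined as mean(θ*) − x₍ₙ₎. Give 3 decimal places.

bias = −2.975

mean(θ*) = (45.59 + 45.59 + 50.35 + 45.59 + 50.35 + 50.35 + 45.59 + 45.59) / 8 = 47.3750
bias = 47.3750 − 50.35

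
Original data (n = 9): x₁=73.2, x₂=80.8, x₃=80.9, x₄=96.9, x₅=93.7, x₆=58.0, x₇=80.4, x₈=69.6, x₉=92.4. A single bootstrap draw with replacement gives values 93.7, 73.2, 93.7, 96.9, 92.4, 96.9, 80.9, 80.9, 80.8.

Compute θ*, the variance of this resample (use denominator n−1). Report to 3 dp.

Mean = 87.7111; sum of squared deviations = 613.7089
s² = 613.7089 / 8 = 76.7136

θ* = 76.714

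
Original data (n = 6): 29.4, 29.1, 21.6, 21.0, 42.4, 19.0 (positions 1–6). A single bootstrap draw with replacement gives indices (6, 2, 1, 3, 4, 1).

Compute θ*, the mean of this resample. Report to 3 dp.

Resample values: 19.0, 29.1, 29.4, 21.6, 21.0, 29.4.
Mean = (19.0 + 29.1 + 29.4 + 21.6 + 21.0 + 29.4) / 6 = 149.50 / 6 = 24.917

θ* = 24.917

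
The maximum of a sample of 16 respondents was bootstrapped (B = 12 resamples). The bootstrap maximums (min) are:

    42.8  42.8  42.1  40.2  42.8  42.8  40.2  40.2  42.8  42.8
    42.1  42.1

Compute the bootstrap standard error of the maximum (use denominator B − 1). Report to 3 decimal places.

SE* = 1.111

Bootstrap SE is the standard deviation of the 12 replicate maximums.
Mean of replicates: (42.8 + 42.8 + 42.1 + 40.2 + 42.8 + 42.8 + 40.2 + 40.2 + 42.8 + 42.8 + 42.1 + 42.1) / 12 = 503.7000 / 12 = 41.9750
Sum of squared deviations: (+0.8250)² + (+0.8250)² + (+0.1250)² + (−1.7750)² + (+0.8250)² + (+0.8250)² + (−1.7750)² + (−1.7750)² + (+0.8250)² + (+0.8250)² + (+0.1250)² + (+0.1250)² = 13.5825
Variance = 13.5825 / 11 = 1.2348
SE* = √1.2348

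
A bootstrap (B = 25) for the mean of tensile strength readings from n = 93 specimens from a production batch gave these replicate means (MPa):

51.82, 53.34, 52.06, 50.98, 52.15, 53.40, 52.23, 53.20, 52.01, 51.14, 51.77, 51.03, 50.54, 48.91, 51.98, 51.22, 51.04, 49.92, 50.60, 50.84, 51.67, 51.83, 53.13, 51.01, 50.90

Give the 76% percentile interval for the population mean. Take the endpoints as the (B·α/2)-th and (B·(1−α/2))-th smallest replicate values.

Sorted replicates: 48.91, 49.92, 50.54, 50.60, 50.84, 50.90, 50.98, 51.01, 51.03, 51.04, 51.14, 51.22, 51.67, 51.77, 51.82, 51.83, 51.98, 52.01, 52.06, 52.15, 52.23, 53.13, 53.20, 53.34, 53.40
α = 0.24; lower rank = 25 × 0.120 = 3; upper rank = 25 × 0.880 = 22.
The 3rd smallest replicate is 50.54; the 22nd is 53.13.

(50.54, 53.13)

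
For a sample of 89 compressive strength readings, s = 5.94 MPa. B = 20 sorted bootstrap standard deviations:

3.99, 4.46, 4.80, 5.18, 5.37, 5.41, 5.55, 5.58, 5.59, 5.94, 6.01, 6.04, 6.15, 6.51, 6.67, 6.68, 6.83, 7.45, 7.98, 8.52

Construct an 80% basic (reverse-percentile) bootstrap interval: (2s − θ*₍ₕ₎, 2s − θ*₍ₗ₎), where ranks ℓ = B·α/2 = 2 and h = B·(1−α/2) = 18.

(4.43, 7.42)

Percentile endpoints at ranks 2 and 18: θ*₍2₎ = 4.46, θ*₍18₎ = 7.45.
Basic interval reflects these around s:
  lower = 2 × 5.94 − 7.45 = 4.43
  upper = 2 × 5.94 − 4.46 = 7.42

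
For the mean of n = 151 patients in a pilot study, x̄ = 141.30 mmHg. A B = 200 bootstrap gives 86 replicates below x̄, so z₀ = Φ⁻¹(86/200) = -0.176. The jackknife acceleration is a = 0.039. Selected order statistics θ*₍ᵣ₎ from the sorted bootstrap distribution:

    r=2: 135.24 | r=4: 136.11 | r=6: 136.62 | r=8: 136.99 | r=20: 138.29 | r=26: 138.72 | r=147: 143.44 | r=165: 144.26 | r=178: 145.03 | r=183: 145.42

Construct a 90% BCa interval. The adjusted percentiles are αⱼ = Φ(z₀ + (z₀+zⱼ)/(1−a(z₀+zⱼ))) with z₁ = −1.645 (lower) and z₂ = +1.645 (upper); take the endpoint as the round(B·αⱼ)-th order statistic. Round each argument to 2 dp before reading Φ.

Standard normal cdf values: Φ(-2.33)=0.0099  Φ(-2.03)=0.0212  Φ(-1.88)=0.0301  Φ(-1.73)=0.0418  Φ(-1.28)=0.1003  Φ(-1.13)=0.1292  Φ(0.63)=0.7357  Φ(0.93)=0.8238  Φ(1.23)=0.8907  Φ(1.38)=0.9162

(136.62, 145.42)

Lower: z₀ + z₁ = -0.176 + (-1.645) = -1.821; 1 − a(z₀+z₁) = 1 − (0.039)(-1.821) = 1.0710; argument = -0.176 + (-1.821)/1.0710 = -1.8762 → -1.88.
α₁ = Φ(-1.88) = 0.0301; rank = round(200 × 0.0301) = 6; θ*₍6₎ = 136.62.
Upper: z₀ + z₂ = 1.469; 1 − a(z₀+z₂) = 0.9427; argument = 1.3823 → 1.38; α₂ = 0.9162; rank = 183; θ*₍183₎ = 145.42.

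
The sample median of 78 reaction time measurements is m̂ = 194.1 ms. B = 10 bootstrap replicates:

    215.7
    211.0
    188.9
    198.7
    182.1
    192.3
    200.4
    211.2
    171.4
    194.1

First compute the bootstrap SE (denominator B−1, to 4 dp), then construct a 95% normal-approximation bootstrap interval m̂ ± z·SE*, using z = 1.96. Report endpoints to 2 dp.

(166.90, 221.30)

Mean of replicates = 196.5800; sum of squared deviations = 1733.4960; SE* = √(1733.4960/9) = 13.8784
Margin = 1.96 × 13.8784 = 27.202
Interval: 194.1 ± 27.202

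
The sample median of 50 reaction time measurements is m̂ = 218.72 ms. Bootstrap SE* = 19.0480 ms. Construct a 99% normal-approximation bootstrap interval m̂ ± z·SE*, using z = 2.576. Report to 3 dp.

Margin = 2.576 × 19.0480 = 49.0676
Interval: 218.72 ± 49.0676

(169.652, 267.788)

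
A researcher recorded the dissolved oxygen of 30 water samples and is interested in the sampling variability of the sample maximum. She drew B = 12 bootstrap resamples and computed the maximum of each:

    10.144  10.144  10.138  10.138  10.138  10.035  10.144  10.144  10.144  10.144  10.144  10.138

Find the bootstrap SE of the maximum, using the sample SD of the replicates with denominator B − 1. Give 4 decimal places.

SE* = 0.0310

Bootstrap SE is the standard deviation of the 12 replicate maximums.
Mean of replicates: (10.144 + 10.144 + 10.138 + 10.138 + 10.138 + 10.035 + 10.144 + 10.144 + 10.144 + 10.144 + 10.144 + 10.138) / 12 = 121.59500 / 12 = 10.13292
Sum of squared deviations: (+0.01108)² + (+0.01108)² + (+0.00508)² + (+0.00508)² + (+0.00508)² + (−0.09792)² + (+0.01108)² + (+0.01108)² + (+0.01108)² + (+0.01108)² + (+0.01108)² + (+0.00508)² = 0.01055
Variance = 0.01055 / 11 = 0.00096
SE* = √0.00096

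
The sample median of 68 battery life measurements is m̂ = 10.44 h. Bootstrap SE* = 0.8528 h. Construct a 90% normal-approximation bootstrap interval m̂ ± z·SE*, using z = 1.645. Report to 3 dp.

Margin = 1.645 × 0.8528 = 1.4029
Interval: 10.44 ± 1.4029

(9.037, 11.843)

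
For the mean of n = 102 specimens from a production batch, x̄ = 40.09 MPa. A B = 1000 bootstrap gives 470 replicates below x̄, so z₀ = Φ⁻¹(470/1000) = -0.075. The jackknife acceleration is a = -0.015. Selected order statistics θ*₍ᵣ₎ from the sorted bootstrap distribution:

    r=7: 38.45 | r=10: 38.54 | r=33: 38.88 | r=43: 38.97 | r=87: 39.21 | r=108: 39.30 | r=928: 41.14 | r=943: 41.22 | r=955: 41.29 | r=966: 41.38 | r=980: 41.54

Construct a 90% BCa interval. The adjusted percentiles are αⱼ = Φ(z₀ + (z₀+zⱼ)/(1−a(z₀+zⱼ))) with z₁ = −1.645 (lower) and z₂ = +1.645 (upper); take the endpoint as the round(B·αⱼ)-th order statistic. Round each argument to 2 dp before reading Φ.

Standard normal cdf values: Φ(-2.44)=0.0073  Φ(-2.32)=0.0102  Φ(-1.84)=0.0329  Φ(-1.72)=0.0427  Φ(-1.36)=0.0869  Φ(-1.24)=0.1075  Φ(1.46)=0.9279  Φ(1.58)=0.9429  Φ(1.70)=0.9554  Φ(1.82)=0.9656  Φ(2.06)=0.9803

(38.88, 41.14)

Lower: z₀ + z₁ = -0.075 + (-1.645) = -1.720; 1 − a(z₀+z₁) = 1 − (-0.015)(-1.720) = 0.9742; argument = -0.075 + (-1.720)/0.9742 = -1.8406 → -1.84.
α₁ = Φ(-1.84) = 0.0329; rank = round(1000 × 0.0329) = 33; θ*₍33₎ = 38.88.
Upper: z₀ + z₂ = 1.570; 1 − a(z₀+z₂) = 1.0235; argument = 1.4589 → 1.46; α₂ = 0.9279; rank = 928; θ*₍928₎ = 41.14.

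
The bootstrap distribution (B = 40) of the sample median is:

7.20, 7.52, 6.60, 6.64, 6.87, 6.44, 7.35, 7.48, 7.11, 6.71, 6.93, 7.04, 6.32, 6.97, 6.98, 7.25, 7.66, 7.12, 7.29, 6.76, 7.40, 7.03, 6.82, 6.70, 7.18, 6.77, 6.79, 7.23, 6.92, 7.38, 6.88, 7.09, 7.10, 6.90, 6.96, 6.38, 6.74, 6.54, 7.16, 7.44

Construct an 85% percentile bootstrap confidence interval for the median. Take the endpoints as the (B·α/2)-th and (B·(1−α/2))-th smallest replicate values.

(6.44, 7.44)

Sorted replicates: 6.32, 6.38, 6.44, 6.54, 6.60, 6.64, 6.70, 6.71, 6.74, 6.76, 6.77, 6.79, 6.82, 6.87, 6.88, 6.90, 6.92, 6.93, 6.96, 6.97, 6.98, 7.03, 7.04, 7.09, 7.10, 7.11, 7.12, 7.16, 7.18, 7.20, 7.23, 7.25, 7.29, 7.35, 7.38, 7.40, 7.44, 7.48, 7.52, 7.66
α = 0.15; lower rank = 40 × 0.075 = 3; upper rank = 40 × 0.925 = 37.
The 3rd smallest replicate is 6.44; the 37th is 7.44.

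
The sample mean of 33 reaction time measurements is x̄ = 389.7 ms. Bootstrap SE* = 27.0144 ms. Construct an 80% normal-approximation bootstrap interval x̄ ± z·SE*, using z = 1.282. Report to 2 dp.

Margin = 1.282 × 27.0144 = 34.632
Interval: 389.7 ± 34.632

(355.07, 424.33)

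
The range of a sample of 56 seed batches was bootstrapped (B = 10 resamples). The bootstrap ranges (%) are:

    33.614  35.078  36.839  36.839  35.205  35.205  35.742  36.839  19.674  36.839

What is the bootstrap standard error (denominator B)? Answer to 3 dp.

SE* = 4.943

Bootstrap SE is the standard deviation of the 10 replicate ranges.
Mean of replicates: (33.614 + 35.078 + 36.839 + 36.839 + 35.205 + 35.205 + 35.742 + 36.839 + 19.674 + 36.839) / 10 = 341.8740 / 10 = 34.1874
Sum of squared deviations: (−0.5734)² + (+0.8906)² + (+2.6516)² + (+2.6516)² + (+1.0176)² + (+1.0176)² + (+1.5546)² + (+2.6516)² + (−14.5134)² + (+2.6516)² = 244.3725
Variance = 244.3725 / 10 = 24.4372
SE* = √24.4372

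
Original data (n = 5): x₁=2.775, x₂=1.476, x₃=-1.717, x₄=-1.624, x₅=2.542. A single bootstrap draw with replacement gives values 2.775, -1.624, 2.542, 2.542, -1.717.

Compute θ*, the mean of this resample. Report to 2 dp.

θ* = 0.90

Mean = (2.775 + (-1.624) + 2.542 + 2.542 + (-1.717)) / 5 = 4.5180 / 5 = 0.90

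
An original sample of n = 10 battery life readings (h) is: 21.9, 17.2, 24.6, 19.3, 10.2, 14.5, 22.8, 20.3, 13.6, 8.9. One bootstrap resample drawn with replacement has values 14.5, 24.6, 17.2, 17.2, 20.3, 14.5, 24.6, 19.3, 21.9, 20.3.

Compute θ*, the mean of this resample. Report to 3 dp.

θ* = 19.440

Mean = (14.5 + 24.6 + 17.2 + 17.2 + 20.3 + 14.5 + 24.6 + 19.3 + 21.9 + 20.3) / 10 = 194.40 / 10 = 19.440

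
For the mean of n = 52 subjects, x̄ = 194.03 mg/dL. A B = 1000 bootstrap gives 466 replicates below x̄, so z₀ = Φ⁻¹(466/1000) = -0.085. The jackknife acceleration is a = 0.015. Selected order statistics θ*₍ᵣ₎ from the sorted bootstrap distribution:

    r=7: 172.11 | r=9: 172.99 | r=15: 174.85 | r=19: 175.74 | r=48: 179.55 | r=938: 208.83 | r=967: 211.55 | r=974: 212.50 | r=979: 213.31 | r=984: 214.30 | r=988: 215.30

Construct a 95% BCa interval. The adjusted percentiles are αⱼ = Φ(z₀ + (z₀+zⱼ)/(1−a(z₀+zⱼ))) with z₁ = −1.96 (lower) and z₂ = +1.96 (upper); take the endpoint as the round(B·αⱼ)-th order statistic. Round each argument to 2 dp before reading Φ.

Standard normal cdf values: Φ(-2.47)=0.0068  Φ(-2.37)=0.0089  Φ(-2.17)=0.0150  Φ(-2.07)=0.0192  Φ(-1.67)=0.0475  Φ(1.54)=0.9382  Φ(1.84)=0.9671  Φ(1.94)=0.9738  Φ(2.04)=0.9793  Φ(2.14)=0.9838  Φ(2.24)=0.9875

(175.74, 211.55)

Lower: z₀ + z₁ = -0.085 + (-1.960) = -2.045; 1 − a(z₀+z₁) = 1 − (0.015)(-2.045) = 1.0307; argument = -0.085 + (-2.045)/1.0307 = -2.0691 → -2.07.
α₁ = Φ(-2.07) = 0.0192; rank = round(1000 × 0.0192) = 19; θ*₍19₎ = 175.74.
Upper: z₀ + z₂ = 1.875; 1 − a(z₀+z₂) = 0.9719; argument = 1.8443 → 1.84; α₂ = 0.9671; rank = 967; θ*₍967₎ = 211.55.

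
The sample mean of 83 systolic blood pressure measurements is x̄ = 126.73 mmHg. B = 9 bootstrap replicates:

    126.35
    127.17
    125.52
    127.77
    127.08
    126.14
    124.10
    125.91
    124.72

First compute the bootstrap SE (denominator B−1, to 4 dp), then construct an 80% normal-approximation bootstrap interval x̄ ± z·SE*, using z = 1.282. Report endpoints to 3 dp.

Mean of replicates = 126.0844; sum of squared deviations = 11.2330; SE* = √(11.2330/8) = 1.1850
Margin = 1.282 × 1.1850 = 1.5192
Interval: 126.73 ± 1.5192

(125.211, 128.249)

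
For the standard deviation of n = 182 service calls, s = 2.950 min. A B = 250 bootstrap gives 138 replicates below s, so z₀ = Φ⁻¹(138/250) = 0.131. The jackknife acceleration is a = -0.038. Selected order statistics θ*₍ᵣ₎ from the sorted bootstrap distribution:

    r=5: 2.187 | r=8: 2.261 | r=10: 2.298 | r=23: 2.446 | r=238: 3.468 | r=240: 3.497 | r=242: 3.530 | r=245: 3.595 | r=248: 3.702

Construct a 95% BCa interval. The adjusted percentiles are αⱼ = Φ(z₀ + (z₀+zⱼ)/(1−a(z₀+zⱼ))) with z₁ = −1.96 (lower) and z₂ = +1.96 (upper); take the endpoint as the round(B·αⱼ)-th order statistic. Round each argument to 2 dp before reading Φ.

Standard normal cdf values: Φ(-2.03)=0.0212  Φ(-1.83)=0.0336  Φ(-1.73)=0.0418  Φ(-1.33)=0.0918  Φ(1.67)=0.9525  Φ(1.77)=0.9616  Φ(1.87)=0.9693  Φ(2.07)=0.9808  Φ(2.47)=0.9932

Lower: z₀ + z₁ = 0.131 + (-1.960) = -1.829; 1 − a(z₀+z₁) = 1 − (-0.038)(-1.829) = 0.9305; argument = 0.131 + (-1.829)/0.9305 = -1.8346 → -1.83.
α₁ = Φ(-1.83) = 0.0336; rank = round(250 × 0.0336) = 8; θ*₍8₎ = 2.261.
Upper: z₀ + z₂ = 2.091; 1 − a(z₀+z₂) = 1.0795; argument = 2.0681 → 2.07; α₂ = 0.9808; rank = 245; θ*₍245₎ = 3.595.

(2.261, 3.595)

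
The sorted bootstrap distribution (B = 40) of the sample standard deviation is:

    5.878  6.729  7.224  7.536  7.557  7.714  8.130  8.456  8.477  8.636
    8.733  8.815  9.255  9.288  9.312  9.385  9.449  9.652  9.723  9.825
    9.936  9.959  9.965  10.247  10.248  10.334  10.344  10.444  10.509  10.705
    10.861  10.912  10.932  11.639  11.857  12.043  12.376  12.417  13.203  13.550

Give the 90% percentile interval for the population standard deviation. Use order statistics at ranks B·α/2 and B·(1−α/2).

α = 0.10; lower rank = 40 × 0.050 = 2; upper rank = 40 × 0.950 = 38.
The 2nd smallest replicate is 6.729; the 38th is 12.417.

(6.729, 12.417)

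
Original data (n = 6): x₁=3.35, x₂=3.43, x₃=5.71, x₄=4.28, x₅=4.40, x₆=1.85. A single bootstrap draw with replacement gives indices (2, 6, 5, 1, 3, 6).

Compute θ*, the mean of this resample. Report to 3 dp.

θ* = 3.432

Resample values: 3.43, 1.85, 4.40, 3.35, 5.71, 1.85.
Mean = (3.43 + 1.85 + 4.40 + 3.35 + 5.71 + 1.85) / 6 = 20.590 / 6 = 3.432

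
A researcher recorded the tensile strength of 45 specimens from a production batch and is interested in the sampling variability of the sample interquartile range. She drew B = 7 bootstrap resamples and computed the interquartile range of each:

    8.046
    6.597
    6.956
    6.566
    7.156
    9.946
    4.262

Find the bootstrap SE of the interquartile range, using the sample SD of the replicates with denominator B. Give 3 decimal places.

SE* = 1.586

Bootstrap SE is the standard deviation of the 7 replicate interquartile ranges.
Mean of replicates: (8.046 + 6.597 + 6.956 + 6.566 + 7.156 + 9.946 + 4.262) / 7 = 49.5290 / 7 = 7.0756
Sum of squared deviations: (+0.9704)² + (−0.4786)² + (−0.1196)² + (−0.5096)² + (+0.0804)² + (+2.8704)² + (−2.8136)² = 17.6067
Variance = 17.6067 / 7 = 2.5152
SE* = √2.5152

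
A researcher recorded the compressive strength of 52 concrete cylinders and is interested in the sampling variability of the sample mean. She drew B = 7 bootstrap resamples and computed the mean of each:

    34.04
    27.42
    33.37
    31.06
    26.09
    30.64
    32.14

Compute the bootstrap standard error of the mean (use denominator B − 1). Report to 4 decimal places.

SE* = 2.9580

Bootstrap SE is the standard deviation of the 7 replicate means.
Mean of replicates: (34.04 + 27.42 + 33.37 + 31.06 + 26.09 + 30.64 + 32.14) / 7 = 214.76000 / 7 = 30.68000
Sum of squared deviations: (+3.36000)² + (−3.26000)² + (+2.69000)² + (+0.38000)² + (−4.59000)² + (−0.04000)² + (+1.46000)² = 52.49900
Variance = 52.49900 / 6 = 8.74983
SE* = √8.74983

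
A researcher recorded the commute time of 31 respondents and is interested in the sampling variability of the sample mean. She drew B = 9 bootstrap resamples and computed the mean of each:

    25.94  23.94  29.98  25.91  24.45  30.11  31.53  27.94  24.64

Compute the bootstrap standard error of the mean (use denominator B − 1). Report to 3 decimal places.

Bootstrap SE is the standard deviation of the 9 replicate means.
Mean of replicates: (25.94 + 23.94 + 29.98 + 25.91 + 24.45 + 30.11 + 31.53 + 27.94 + 24.64) / 9 = 244.4400 / 9 = 27.1600
Sum of squared deviations: (−1.2200)² + (−3.2200)² + (+2.8200)² + (−1.2500)² + (−2.7100)² + (+2.9500)² + (+4.3700)² + (+0.7800)² + (−2.5200)² = 63.4740
Variance = 63.4740 / 8 = 7.9342
SE* = √7.9342

SE* = 2.817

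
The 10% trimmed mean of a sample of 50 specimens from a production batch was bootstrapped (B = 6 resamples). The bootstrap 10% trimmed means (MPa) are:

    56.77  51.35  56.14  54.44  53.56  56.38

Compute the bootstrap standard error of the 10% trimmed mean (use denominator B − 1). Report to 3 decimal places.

Bootstrap SE is the standard deviation of the 6 replicate 10% trimmed means.
Mean of replicates: (56.77 + 51.35 + 56.14 + 54.44 + 53.56 + 56.38) / 6 = 328.6400 / 6 = 54.7733
Sum of squared deviations: (+1.9967)² + (−3.4233)² + (+1.3667)² + (−0.3333)² + (−1.2133)² + (+1.6067)² = 21.7383
Variance = 21.7383 / 5 = 4.3477
SE* = √4.3477

SE* = 2.085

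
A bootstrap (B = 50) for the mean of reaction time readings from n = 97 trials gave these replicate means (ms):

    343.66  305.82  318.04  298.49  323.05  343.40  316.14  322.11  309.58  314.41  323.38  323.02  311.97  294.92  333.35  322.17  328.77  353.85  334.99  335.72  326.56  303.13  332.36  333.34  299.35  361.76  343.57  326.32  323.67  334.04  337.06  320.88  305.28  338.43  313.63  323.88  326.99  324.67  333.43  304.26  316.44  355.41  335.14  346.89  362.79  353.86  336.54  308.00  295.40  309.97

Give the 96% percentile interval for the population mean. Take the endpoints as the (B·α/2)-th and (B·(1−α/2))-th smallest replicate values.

(294.92, 361.76)

Sorted replicates: 294.92, 295.40, 298.49, 299.35, 303.13, 304.26, 305.28, 305.82, 308.00, 309.58, 309.97, 311.97, 313.63, 314.41, 316.14, 316.44, 318.04, 320.88, 322.11, 322.17, 323.02, 323.05, 323.38, 323.67, 323.88, 324.67, 326.32, 326.56, 326.99, 328.77, 332.36, 333.34, 333.35, 333.43, 334.04, 334.99, 335.14, 335.72, 336.54, 337.06, 338.43, 343.40, 343.57, 343.66, 346.89, 353.85, 353.86, 355.41, 361.76, 362.79
α = 0.04; lower rank = 50 × 0.020 = 1; upper rank = 50 × 0.980 = 49.
The 1st smallest replicate is 294.92; the 49th is 361.76.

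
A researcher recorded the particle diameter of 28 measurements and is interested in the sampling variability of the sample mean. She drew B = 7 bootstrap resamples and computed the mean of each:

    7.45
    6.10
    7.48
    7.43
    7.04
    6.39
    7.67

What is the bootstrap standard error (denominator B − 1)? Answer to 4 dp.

SE* = 0.6063

Bootstrap SE is the standard deviation of the 7 replicate means.
Mean of replicates: (7.45 + 6.10 + 7.48 + 7.43 + 7.04 + 6.39 + 7.67) / 7 = 49.56000 / 7 = 7.08000
Sum of squared deviations: (+0.37000)² + (−0.98000)² + (+0.40000)² + (+0.35000)² + (−0.04000)² + (−0.69000)² + (+0.59000)² = 2.20560
Variance = 2.20560 / 6 = 0.36760
SE* = √0.36760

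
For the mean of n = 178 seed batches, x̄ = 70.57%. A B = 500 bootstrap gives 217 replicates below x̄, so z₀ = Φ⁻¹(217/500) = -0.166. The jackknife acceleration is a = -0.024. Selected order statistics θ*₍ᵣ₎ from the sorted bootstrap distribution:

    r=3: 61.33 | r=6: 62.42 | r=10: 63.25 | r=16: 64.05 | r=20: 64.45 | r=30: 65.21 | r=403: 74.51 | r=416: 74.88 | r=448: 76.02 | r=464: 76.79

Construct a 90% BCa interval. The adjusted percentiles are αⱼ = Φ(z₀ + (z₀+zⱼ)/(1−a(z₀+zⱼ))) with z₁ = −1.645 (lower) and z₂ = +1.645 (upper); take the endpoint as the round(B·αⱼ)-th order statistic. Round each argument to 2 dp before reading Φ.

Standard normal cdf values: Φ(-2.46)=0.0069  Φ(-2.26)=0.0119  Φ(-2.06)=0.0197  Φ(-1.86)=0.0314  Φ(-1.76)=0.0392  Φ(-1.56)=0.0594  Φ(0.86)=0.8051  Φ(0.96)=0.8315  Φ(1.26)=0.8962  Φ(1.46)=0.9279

(63.25, 76.02)

Lower: z₀ + z₁ = -0.166 + (-1.645) = -1.811; 1 − a(z₀+z₁) = 1 − (-0.024)(-1.811) = 0.9565; argument = -0.166 + (-1.811)/0.9565 = -2.0593 → -2.06.
α₁ = Φ(-2.06) = 0.0197; rank = round(500 × 0.0197) = 10; θ*₍10₎ = 63.25.
Upper: z₀ + z₂ = 1.479; 1 − a(z₀+z₂) = 1.0355; argument = 1.2623 → 1.26; α₂ = 0.8962; rank = 448; θ*₍448₎ = 76.02.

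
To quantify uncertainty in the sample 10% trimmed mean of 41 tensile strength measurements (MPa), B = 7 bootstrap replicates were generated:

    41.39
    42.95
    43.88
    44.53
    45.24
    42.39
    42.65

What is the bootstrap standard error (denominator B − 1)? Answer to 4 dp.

Bootstrap SE is the standard deviation of the 7 replicate 10% trimmed means.
Mean of replicates: (41.39 + 42.95 + 43.88 + 44.53 + 45.24 + 42.39 + 42.65) / 7 = 303.03000 / 7 = 43.29000
Sum of squared deviations: (−1.90000)² + (−0.34000)² + (+0.59000)² + (+1.24000)² + (+1.95000)² + (−0.90000)² + (−0.64000)² = 10.63340
Variance = 10.63340 / 6 = 1.77223
SE* = √1.77223

SE* = 1.3313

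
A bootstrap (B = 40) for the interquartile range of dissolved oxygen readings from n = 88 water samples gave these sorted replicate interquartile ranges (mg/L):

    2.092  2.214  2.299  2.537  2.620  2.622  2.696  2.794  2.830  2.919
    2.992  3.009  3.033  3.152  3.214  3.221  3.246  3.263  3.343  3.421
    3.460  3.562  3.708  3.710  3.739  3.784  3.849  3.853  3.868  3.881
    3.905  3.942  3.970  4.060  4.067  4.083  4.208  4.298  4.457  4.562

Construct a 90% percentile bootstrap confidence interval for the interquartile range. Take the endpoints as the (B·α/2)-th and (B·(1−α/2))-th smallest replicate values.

(2.214, 4.298)

α = 0.10; lower rank = 40 × 0.050 = 2; upper rank = 40 × 0.950 = 38.
The 2nd smallest replicate is 2.214; the 38th is 4.298.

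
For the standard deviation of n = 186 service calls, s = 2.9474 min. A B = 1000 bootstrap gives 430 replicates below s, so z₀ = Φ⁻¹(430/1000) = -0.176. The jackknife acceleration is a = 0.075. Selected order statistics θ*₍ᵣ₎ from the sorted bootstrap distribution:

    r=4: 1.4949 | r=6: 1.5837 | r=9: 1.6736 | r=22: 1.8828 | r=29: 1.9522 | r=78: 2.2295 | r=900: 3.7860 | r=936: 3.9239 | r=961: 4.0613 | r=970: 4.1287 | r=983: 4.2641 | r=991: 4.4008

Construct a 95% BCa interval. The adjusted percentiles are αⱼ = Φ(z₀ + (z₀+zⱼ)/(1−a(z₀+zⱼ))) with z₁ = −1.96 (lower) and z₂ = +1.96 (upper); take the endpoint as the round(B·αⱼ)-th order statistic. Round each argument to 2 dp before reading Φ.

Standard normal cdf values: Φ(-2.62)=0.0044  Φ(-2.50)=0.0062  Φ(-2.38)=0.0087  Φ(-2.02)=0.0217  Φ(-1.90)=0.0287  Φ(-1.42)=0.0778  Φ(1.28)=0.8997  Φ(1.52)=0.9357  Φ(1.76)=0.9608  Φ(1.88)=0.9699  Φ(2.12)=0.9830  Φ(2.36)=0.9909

Lower: z₀ + z₁ = -0.176 + (-1.960) = -2.136; 1 − a(z₀+z₁) = 1 − (0.075)(-2.136) = 1.1602; argument = -0.176 + (-2.136)/1.1602 = -2.0171 → -2.02.
α₁ = Φ(-2.02) = 0.0217; rank = round(1000 × 0.0217) = 22; θ*₍22₎ = 1.8828.
Upper: z₀ + z₂ = 1.784; 1 − a(z₀+z₂) = 0.8662; argument = 1.8836 → 1.88; α₂ = 0.9699; rank = 970; θ*₍970₎ = 4.1287.

(1.8828, 4.1287)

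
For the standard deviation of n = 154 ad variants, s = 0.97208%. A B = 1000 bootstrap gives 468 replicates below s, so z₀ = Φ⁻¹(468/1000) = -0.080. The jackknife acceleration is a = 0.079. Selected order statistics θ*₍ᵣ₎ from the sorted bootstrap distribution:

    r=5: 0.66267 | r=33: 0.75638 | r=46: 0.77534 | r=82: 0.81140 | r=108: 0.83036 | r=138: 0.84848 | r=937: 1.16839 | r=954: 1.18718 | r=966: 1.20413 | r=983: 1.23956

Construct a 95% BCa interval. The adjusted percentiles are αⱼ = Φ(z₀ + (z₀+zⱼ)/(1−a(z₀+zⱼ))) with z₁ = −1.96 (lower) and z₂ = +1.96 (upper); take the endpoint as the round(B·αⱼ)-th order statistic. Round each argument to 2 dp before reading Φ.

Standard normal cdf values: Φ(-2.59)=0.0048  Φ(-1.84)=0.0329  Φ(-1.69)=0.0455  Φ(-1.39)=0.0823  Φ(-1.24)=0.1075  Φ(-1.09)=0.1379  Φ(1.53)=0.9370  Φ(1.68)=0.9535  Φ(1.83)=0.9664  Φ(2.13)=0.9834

(0.75638, 1.23956)

Lower: z₀ + z₁ = -0.080 + (-1.960) = -2.040; 1 − a(z₀+z₁) = 1 − (0.079)(-2.040) = 1.1612; argument = -0.080 + (-2.040)/1.1612 = -1.8369 → -1.84.
α₁ = Φ(-1.84) = 0.0329; rank = round(1000 × 0.0329) = 33; θ*₍33₎ = 0.75638.
Upper: z₀ + z₂ = 1.880; 1 − a(z₀+z₂) = 0.8515; argument = 2.1279 → 2.13; α₂ = 0.9834; rank = 983; θ*₍983₎ = 1.23956.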